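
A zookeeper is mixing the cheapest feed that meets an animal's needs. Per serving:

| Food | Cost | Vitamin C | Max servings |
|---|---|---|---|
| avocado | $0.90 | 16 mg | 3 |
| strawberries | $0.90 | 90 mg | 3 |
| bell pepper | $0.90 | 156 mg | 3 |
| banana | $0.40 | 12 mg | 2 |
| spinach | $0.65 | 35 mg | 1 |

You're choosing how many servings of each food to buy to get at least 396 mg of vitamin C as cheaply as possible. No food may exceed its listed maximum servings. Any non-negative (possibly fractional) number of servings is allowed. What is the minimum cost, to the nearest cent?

$2.28

Cost per mg of vitamin C: bell pepper $0.0058, strawberries $0.0100, spinach $0.0186, banana $0.0333, avocado $0.0563.
Take 2.538 servings of bell pepper: +396.0 mg vitamin C for $2.28 (total $2.28, still need 0.0 mg).
Greedy by cheapest-per-mg is optimal for a single linear constraint, so the minimum cost is $2.28.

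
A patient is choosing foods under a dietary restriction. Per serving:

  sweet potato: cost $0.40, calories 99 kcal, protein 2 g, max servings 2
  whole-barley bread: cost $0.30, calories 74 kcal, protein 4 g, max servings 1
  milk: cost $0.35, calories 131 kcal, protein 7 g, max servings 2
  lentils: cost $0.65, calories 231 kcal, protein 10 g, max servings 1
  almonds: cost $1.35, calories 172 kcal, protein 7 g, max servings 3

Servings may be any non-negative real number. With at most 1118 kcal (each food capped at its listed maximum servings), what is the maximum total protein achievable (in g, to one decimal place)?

Protein per kcal: whole-barley bread 0.05405, milk 0.05344, lentils 0.04329, almonds 0.0407, sweet potato 0.0202.
Take 1 serving of whole-barley bread: uses 74 kcal, +4.0 g protein (running total 4.0 g).
Take 2 servings of milk: uses 262 kcal, +14.0 g protein (running total 18.0 g).
Take 1 serving of lentils: uses 231 kcal, +10.0 g protein (running total 28.0 g).
Take 3 servings of almonds: uses 516 kcal, +21.0 g protein (running total 49.0 g).
Take 0.3535 servings of sweet potato: uses 35 kcal, +0.7 g protein (running total 49.7 g).
Filling greedily by protein-per-kcal is optimal for one linear limit, giving 49.7 g.

49.7 g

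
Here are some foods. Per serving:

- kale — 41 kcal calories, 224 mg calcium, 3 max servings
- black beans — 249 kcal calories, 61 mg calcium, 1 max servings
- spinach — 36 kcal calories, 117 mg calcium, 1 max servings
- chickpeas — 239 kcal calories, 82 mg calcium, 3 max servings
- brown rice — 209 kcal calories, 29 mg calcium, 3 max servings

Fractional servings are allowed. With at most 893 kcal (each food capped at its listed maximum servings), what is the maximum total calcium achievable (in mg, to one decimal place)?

1039.2 mg

Calcium per kcal: kale 5.463, spinach 3.25, chickpeas 0.3431, black beans 0.245, brown rice 0.1388.
Take 3 servings of kale: uses 123 kcal, +672.0 mg calcium (running total 672.0 mg).
Take 1 serving of spinach: uses 36 kcal, +117.0 mg calcium (running total 789.0 mg).
Take 3 servings of chickpeas: uses 717 kcal, +246.0 mg calcium (running total 1035.0 mg).
Take 0.06827 servings of black beans: uses 17 kcal, +4.2 mg calcium (running total 1039.2 mg).
Greedy by best ratio exhausts the calories allowance optimally: 1039.2 mg.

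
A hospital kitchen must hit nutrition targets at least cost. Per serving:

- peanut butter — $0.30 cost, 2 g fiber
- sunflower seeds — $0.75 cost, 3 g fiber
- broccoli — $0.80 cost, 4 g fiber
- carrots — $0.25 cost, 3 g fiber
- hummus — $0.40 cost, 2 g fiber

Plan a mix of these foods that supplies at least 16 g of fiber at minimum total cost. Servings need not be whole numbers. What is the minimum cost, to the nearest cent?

Cost per g of fiber: carrots $0.0833, peanut butter $0.1500, broccoli $0.2000, hummus $0.2000, sunflower seeds $0.2500.
With no serving limits, use only carrots: 16 g / 3 g = 5.333 servings × $0.25 = $1.33.

$1.33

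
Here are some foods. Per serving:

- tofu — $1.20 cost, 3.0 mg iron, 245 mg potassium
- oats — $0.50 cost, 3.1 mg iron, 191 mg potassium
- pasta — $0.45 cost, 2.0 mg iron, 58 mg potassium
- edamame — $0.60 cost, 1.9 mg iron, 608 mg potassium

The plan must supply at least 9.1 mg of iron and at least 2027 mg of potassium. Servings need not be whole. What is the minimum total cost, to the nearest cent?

$2.34

Check every corner: each single food scaled to meet both minima, and each pair solved so both constraints bind.
tofu only: max(9.1/3.0, 2027/245) = 8.273 servings → $9.93.
oats only: max(9.1/3.1, 2027/191) = 10.61 servings → $5.31.
pasta only: max(9.1/2.0, 2027/58) = 34.95 servings → $15.73.
edamame only: max(9.1/1.9, 2027/608) = 4.789 servings → $2.87.
tofu + oats: intersection lies outside the first quadrant.
tofu + pasta: the both-tight solution has a negative serving — not a feasible corner.
tofu + edamame with both tight: 1.238 servings and 2.835 servings → $3.19.
oats + pasta with both targets exact would need a negative amount; discard.
oats + edamame with both tight: 1.105 servings and 2.987 servings → $2.34.
pasta + edamame with both tight: 1.521 servings and 3.189 servings → $2.60.
So the least-cost plan costs $2.34.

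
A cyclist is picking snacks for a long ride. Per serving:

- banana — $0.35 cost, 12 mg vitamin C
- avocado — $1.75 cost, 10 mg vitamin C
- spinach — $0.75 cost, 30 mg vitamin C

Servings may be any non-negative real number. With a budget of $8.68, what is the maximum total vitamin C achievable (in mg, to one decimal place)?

347.2 mg

Vitamin C per dollar: spinach 40, banana 34.29, avocado 5.714.
With no serving limits, spend the whole cost allowance on spinach: $8.68 / $0.75 × 30 mg = 347.2 mg.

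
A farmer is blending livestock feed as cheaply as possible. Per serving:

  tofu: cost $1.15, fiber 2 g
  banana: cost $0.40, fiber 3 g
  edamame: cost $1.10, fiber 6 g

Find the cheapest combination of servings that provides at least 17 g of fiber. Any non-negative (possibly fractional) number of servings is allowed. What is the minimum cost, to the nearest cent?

Cost per g of fiber: banana $0.1333, edamame $0.1833, tofu $0.5750.
With no serving limits, use only banana: 17 g / 3 g = 5.667 servings × $0.40 = $2.27.

$2.27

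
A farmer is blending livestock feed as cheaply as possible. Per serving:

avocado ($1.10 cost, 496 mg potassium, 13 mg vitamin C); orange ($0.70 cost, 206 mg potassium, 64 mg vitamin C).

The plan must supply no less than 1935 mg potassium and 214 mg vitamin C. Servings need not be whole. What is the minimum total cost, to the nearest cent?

$4.97

Check every corner: each single food scaled to meet both minima, and each pair solved so both constraints bind.
avocado only: max(1935/496, 214/13) = 16.46 servings → $18.11.
orange only: max(1935/206, 214/64) = 9.393 servings → $6.58.
avocado + orange with both tight: 2.744 servings and 2.786 servings → $4.97.
So the least-cost plan costs $4.97.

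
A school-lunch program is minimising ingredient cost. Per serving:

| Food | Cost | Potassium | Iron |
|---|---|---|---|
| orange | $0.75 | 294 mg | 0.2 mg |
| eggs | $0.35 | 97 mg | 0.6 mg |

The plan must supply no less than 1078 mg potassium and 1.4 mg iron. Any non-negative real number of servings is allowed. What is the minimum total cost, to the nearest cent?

A basic optimal solution has at most two foods positive. Try each food alone and each pair with both targets met exactly.
orange only: max(1078/294, 1.4/0.2) = 7 servings → $5.25.
eggs only: max(1078/97, 1.4/0.6) = 11.11 servings → $3.89.
orange + eggs with both tight: 3.255 servings and 1.248 servings → $2.88.
Cheapest feasible corner: $2.88.

$2.88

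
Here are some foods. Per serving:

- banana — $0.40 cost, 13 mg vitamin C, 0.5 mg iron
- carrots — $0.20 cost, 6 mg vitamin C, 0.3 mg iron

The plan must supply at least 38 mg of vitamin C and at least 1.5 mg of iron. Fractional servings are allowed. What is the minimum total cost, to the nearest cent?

Check every corner: each single food scaled to meet both minima, and each pair solved so both constraints bind.
banana only: max(38/13, 1.5/0.5) = 3 servings → $1.20.
carrots only: max(38/6, 1.5/0.3) = 6.333 servings → $1.27.
banana + carrots with both tight: 2.667 servings and 0.5556 servings → $1.18.
Cheapest feasible corner: $1.18.

$1.18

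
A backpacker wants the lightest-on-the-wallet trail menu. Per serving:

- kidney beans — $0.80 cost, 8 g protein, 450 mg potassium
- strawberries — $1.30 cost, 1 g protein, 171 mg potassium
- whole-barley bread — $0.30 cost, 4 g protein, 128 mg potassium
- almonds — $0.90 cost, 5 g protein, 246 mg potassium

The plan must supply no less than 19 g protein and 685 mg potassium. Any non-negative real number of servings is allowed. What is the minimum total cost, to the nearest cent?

For a min-cost LP with two ≥-constraints, a basic feasible solution has at most two positive variables.
kidney beans only: max(19/8, 685/450) = 2.375 servings → $1.90.
strawberries only: max(19/1, 685/171) = 19 servings → $24.70.
whole-barley bread only: max(19/4, 685/128) = 5.352 servings → $1.61.
almonds only: max(19/5, 685/246) = 3.8 servings → $3.42.
kidney beans + strawberries: intersection lies outside the first quadrant.
kidney beans + whole-barley bread with both tight: 0.3969 servings and 3.956 servings → $1.50.
kidney beans + almonds: the both-tight solution has a negative serving — not a feasible corner.
strawberries + whole-barley bread with both tight: 0.554 servings and 4.612 servings → $2.10.
strawberries + almonds with both targets exact would need a negative amount; discard.
whole-barley bread + almonds with both tight: 3.631 servings and 0.8953 servings → $1.90.
The minimum over all feasible corners is $1.50.

$1.50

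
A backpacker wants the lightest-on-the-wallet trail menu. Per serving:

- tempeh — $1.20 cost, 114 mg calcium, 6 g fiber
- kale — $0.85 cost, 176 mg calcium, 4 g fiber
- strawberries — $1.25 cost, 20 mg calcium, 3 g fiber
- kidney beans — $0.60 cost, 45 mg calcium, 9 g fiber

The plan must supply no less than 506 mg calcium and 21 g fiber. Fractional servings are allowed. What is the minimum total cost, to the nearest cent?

$2.90

A basic optimal solution has at most two foods positive. Try each food alone and each pair with both targets met exactly.
tempeh only: max(506/114, 21/6) = 4.439 servings → $5.33.
kale only: max(506/176, 21/4) = 5.25 servings → $4.46.
strawberries only: max(506/20, 21/3) = 25.3 servings → $31.62.
kidney beans only: max(506/45, 21/9) = 11.24 servings → $6.75.
tempeh + kale with both tight: 2.787 servings and 1.07 servings → $4.25.
tempeh + strawberries with both targets exact would need a negative amount; discard.
tempeh + kidney beans with both targets exact would need a negative amount; discard.
kale + strawberries with both tight: 2.451 servings and 3.732 servings → $6.75.
kale + kidney beans with both tight: 2.571 servings and 1.191 servings → $2.90.
strawberries + kidney beans with both targets exact would need a negative amount; discard.
Cheapest feasible corner: $2.90.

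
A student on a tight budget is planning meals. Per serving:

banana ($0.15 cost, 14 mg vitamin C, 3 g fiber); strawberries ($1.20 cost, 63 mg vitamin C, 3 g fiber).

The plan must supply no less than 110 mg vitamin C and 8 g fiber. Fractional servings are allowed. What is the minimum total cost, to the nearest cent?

$1.18

Two binding constraints pin down two serving amounts, so the optimal mix uses at most two foods. The candidates are each food alone (scaled to the tighter of vitamin C/fiber) and each pair with both constraints tight.
banana only: max(110/14, 8/3) = 7.857 servings → $1.18.
strawberries only: max(110/63, 8/3) = 2.667 servings → $3.20.
banana + strawberries with both tight: 1.184 servings and 1.483 servings → $1.96.
Cheapest feasible corner: $1.18.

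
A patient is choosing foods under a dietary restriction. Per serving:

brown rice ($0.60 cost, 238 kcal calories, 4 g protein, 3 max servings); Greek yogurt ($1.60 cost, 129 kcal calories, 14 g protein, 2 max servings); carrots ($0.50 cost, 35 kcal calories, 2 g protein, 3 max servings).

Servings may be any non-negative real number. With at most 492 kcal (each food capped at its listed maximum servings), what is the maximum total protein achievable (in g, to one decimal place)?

36.2 g

Protein per kcal: Greek yogurt 0.1085, carrots 0.05714, brown rice 0.01681.
Take 2 servings of Greek yogurt: uses 258 kcal, +28.0 g protein (running total 28.0 g).
Take 3 servings of carrots: uses 105 kcal, +6.0 g protein (running total 34.0 g).
Take 0.542 servings of brown rice: uses 129 kcal, +2.2 g protein (running total 36.2 g).
Filling greedily by protein-per-kcal is optimal for one linear limit, giving 36.2 g.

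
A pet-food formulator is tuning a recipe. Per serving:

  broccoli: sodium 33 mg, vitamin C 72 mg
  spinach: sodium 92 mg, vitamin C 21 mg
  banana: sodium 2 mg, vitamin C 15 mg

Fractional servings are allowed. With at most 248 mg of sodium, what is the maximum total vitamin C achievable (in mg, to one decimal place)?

1860.0 mg

Vitamin C per mg sodium: banana 7.5, broccoli 2.182, spinach 0.2283.
With no serving limits, spend the whole sodium allowance on banana: 248 mg / 2 mg × 15 mg = 1860.0 mg.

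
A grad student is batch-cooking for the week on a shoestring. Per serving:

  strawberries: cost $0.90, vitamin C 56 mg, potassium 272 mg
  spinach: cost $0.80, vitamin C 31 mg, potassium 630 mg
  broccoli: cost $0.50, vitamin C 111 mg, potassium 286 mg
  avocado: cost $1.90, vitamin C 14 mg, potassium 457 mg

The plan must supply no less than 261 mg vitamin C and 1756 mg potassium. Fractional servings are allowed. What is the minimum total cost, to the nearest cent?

$2.48

strawberries only: max(261/56, 1756/272) = 6.456 servings → $5.81.
spinach only: max(261/31, 1756/630) = 8.419 servings → $6.74.
broccoli only: max(261/111, 1756/286) = 6.14 servings → $3.07.
avocado only: max(261/14, 1756/457) = 18.64 servings → $35.42.
strawberries + spinach with both tight: 4.097 servings and 1.018 servings → $4.50.
strawberries + broccoli: the both-tight solution has a negative serving — not a feasible corner.
strawberries + avocado with both tight: 4.347 servings and 1.255 servings → $6.30.
spinach + broccoli with both tight: 1.97 servings and 1.801 servings → $2.48.
spinach + avocado with both targets exact would need a negative amount; discard.
broccoli + avocado with both tight: 2.027 servings and 2.574 servings → $5.90.
Cheapest feasible corner: $2.48.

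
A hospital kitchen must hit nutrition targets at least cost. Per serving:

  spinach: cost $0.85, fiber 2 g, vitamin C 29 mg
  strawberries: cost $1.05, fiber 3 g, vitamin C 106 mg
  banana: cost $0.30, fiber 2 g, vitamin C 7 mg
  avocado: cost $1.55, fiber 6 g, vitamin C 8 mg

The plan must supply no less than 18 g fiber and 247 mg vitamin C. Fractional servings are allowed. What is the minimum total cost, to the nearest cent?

spinach only: max(18/2, 247/29) = 9 servings → $7.65.
strawberries only: max(18/3, 247/106) = 6 servings → $6.30.
banana only: max(18/2, 247/7) = 35.29 servings → $10.59.
avocado only: max(18/6, 247/8) = 30.88 servings → $47.86.
spinach + strawberries: intersection lies outside the first quadrant.
spinach + banana with both tight: 8.364 servings and 0.6364 servings → $7.30.
spinach + avocado with both tight: 8.468 servings and 0.1772 servings → $7.47.
strawberries + banana with both tight: 1.927 servings and 6.11 servings → $3.86.
strawberries + avocado with both tight: 2.186 servings and 1.907 servings → $5.25.
banana + avocado: intersection lies outside the first quadrant.
Cheapest feasible corner: $3.86.

$3.86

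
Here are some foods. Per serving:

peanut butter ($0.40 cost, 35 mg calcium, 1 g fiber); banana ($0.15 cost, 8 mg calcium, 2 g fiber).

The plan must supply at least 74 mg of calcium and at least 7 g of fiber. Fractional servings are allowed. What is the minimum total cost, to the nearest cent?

$1.01

peanut butter only: max(74/35, 7/1) = 7 servings → $2.80.
banana only: max(74/8, 7/2) = 9.25 servings → $1.39.
peanut butter + banana with both tight: 1.484 servings and 2.758 servings → $1.01.
Cheapest feasible corner: $1.01.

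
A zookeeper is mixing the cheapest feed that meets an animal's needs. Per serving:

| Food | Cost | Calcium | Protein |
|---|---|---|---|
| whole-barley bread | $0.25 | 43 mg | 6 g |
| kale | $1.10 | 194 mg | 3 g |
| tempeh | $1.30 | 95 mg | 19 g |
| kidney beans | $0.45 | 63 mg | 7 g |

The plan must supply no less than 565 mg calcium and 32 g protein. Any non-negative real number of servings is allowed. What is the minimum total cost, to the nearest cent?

With two linear requirements the optimum uses one or two foods; enumerate the corners.
whole-barley bread only: max(565/43, 32/6) = 13.14 servings → $3.28.
kale only: max(565/194, 32/3) = 10.67 servings → $11.73.
tempeh only: max(565/95, 32/19) = 5.947 servings → $7.73.
kidney beans only: max(565/63, 32/7) = 8.968 servings → $4.04.
whole-barley bread + kale with both tight: 4.36 servings and 1.946 servings → $3.23.
whole-barley bread + tempeh: intersection lies outside the first quadrant.
whole-barley bread + kidney beans: intersection lies outside the first quadrant.
kale + tempeh with both tight: 2.263 servings and 1.327 servings → $4.21.
kale + kidney beans with both tight: 1.659 servings and 3.861 servings → $3.56.
tempeh + kidney beans: intersection lies outside the first quadrant.
So the least-cost plan costs $3.23.

$3.23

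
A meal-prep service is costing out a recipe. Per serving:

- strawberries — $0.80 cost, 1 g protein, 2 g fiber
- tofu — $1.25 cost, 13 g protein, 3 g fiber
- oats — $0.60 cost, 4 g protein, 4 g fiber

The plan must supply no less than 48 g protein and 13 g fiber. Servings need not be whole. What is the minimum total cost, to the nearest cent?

Minimising a linear cost over {protein ≥ 48, fiber ≥ 13, servings ≥ 0} — the optimum is at a vertex, using one or two foods.
strawberries only: max(48/1, 13/2) = 48 servings → $38.40.
tofu only: max(48/13, 13/3) = 4.333 servings → $5.42.
oats only: max(48/4, 13/4) = 12 servings → $7.20.
strawberries + tofu with both tight: 1.087 servings and 3.609 servings → $5.38.
strawberries + oats with both targets exact would need a negative amount; discard.
tofu + oats with both tight: 3.5 servings and 0.625 servings → $4.75.
Cheapest feasible corner: $4.75.

$4.75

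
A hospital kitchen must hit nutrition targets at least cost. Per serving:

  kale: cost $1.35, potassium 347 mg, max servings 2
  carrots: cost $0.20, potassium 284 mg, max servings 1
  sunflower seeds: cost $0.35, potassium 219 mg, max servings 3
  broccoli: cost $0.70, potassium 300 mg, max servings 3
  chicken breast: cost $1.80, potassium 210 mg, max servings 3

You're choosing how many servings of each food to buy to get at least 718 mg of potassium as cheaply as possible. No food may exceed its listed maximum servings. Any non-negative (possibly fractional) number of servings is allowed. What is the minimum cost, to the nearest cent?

$0.89

Cost per mg of potassium: carrots $0.0007, sunflower seeds $0.0016, broccoli $0.0023, kale $0.0039, chicken breast $0.0086.
Take 1 serving of carrots: +284.0 mg potassium for $0.20 (total $0.20, still need 434.0 mg).
Take 1.982 servings of sunflower seeds: +434.0 mg potassium for $0.69 (total $0.89, still need 0.0 mg).
Filling from the cheapest source first is optimal under one linear minimum: $0.89.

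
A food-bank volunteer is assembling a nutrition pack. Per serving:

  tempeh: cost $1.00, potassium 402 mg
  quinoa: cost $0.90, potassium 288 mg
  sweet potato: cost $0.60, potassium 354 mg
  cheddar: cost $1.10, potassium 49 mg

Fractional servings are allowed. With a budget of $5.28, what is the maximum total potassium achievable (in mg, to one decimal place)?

3115.2 mg

Potassium per dollar: sweet potato 590, tempeh 402, quinoa 320, cheddar 44.55.
With no serving limits, spend the whole cost allowance on sweet potato: $5.28 / $0.60 × 354 mg = 3115.2 mg.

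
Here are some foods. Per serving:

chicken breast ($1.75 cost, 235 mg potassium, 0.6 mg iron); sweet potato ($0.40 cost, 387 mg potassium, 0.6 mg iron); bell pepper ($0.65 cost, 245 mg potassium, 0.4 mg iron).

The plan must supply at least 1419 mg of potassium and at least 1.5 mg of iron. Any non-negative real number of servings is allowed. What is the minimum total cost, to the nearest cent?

chicken breast only: max(1419/235, 1.5/0.6) = 6.038 servings → $10.57.
sweet potato only: max(1419/387, 1.5/0.6) = 3.667 servings → $1.47.
bell pepper only: max(1419/245, 1.5/0.4) = 5.792 servings → $3.76.
chicken breast + sweet potato with both targets exact would need a negative amount; discard.
chicken breast + bell pepper: the both-tight solution has a negative serving — not a feasible corner.
sweet potato + bell pepper: intersection lies outside the first quadrant.
The minimum over all feasible corners is $1.47.

$1.47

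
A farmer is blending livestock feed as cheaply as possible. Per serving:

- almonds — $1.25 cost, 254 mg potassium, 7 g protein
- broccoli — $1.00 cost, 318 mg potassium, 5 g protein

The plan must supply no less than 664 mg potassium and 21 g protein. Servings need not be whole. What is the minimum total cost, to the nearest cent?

At the optimum either one food covers both requirements or two foods hit both targets exactly; no other combination can be cheaper.
almonds only: max(664/254, 21/7) = 3 servings → $3.75.
broccoli only: max(664/318, 21/5) = 4.2 servings → $4.20.
almonds + broccoli: intersection lies outside the first quadrant.
The minimum over all feasible corners is $3.75.

$3.75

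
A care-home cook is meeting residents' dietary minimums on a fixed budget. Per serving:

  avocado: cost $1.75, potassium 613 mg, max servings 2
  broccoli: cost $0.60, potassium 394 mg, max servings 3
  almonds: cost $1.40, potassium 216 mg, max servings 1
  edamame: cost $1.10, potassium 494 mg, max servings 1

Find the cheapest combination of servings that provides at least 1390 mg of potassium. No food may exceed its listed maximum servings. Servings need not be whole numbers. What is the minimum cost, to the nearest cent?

Cost per mg of potassium: broccoli $0.0015, edamame $0.0022, avocado $0.0029, almonds $0.0065.
Take 3 servings of broccoli: +1182.0 mg potassium for $1.80 (total $1.80, still need 208.0 mg).
Take 0.4211 servings of edamame: +208.0 mg potassium for $0.46 (total $2.26, still need 0.0 mg).
Greedy by cheapest-per-mg is optimal for a single linear constraint, so the minimum cost is $2.26.

$2.26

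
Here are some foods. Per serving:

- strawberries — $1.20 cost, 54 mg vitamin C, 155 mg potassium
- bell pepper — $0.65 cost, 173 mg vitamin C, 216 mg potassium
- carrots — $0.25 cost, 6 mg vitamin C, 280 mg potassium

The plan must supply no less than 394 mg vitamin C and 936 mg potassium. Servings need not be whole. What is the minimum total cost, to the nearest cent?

At the optimum either one food covers both requirements or two foods hit both targets exactly; no other combination can be cheaper.
strawberries only: max(394/54, 936/155) = 7.296 servings → $8.76.
bell pepper only: max(394/173, 936/216) = 4.333 servings → $2.82.
carrots only: max(394/6, 936/280) = 65.67 servings → $16.42.
strawberries + bell pepper with both tight: 5.071 servings and 0.6947 servings → $6.54.
strawberries + carrots: the both-tight solution has a negative serving — not a feasible corner.
bell pepper + carrots with both tight: 2.221 servings and 1.63 servings → $1.85.
Cheapest feasible corner: $1.85.

$1.85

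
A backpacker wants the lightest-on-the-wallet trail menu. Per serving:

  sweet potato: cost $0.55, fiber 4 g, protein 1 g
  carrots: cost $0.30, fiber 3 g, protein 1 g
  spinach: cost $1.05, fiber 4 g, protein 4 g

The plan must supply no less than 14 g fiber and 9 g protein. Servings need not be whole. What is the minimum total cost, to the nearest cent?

For a min-cost LP with two ≥-constraints, a basic feasible solution has at most two positive variables.
sweet potato only: max(14/4, 9/1) = 9 servings → $4.95.
carrots only: max(14/3, 9/1) = 9 servings → $2.70.
spinach only: max(14/4, 9/4) = 3.5 servings → $3.67.
sweet potato + carrots: intersection lies outside the first quadrant.
sweet potato + spinach with both tight: 1.667 servings and 1.833 servings → $2.84.
carrots + spinach with both tight: 2.5 servings and 1.625 servings → $2.46.
Cheapest feasible corner: $2.46.

$2.46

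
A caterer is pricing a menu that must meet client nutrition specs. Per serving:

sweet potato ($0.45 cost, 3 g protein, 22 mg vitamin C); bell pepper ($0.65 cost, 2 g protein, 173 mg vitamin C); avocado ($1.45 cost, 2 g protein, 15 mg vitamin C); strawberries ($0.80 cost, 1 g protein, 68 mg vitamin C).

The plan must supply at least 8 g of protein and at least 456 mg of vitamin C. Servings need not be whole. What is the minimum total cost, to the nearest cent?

Minimising a linear cost over {protein ≥ 8, vitamin C ≥ 456, servings ≥ 0} — the optimum is at a vertex, using one or two foods.
sweet potato only: max(8/3, 456/22) = 20.73 servings → $9.33.
bell pepper only: max(8/2, 456/173) = 4 servings → $2.60.
avocado only: max(8/2, 456/15) = 30.4 servings → $44.08.
strawberries only: max(8/1, 456/68) = 8 servings → $6.40.
sweet potato + bell pepper with both tight: 0.9937 servings and 2.509 servings → $2.08.
sweet potato + avocado with both targets exact would need a negative amount; discard.
sweet potato + strawberries with both tight: 0.4835 servings and 6.549 servings → $5.46.
bell pepper + avocado with both tight: 2.506 servings and 1.494 servings → $3.79.
bell pepper + strawberries: the both-tight solution has a negative serving — not a feasible corner.
avocado + strawberries with both tight: 0.7273 servings and 6.545 servings → $6.29.
So the least-cost plan costs $2.08.

$2.08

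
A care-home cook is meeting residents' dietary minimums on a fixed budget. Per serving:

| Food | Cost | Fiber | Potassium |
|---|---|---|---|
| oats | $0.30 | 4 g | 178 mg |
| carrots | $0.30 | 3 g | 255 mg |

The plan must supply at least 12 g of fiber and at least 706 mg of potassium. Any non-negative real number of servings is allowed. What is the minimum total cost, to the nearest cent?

A basic optimal solution has at most two foods positive. Try each food alone and each pair with both targets met exactly.
oats only: max(12/4, 706/178) = 3.966 servings → $1.19.
carrots only: max(12/3, 706/255) = 4 servings → $1.20.
oats + carrots with both tight: 1.938 servings and 1.416 servings → $1.01.
So the least-cost plan costs $1.01.

$1.01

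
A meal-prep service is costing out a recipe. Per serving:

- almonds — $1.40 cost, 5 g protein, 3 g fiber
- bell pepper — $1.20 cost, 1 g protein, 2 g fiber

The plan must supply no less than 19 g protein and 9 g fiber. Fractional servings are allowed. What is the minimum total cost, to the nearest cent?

Two binding constraints pin down two serving amounts, so the optimal mix uses at most two foods. The candidates are each food alone (scaled to the tighter of protein/fiber) and each pair with both constraints tight.
almonds only: max(19/5, 9/3) = 3.8 servings → $5.32.
bell pepper only: max(19/1, 9/2) = 19 servings → $22.80.
almonds + bell pepper: intersection lies outside the first quadrant.
So the least-cost plan costs $5.32.

$5.32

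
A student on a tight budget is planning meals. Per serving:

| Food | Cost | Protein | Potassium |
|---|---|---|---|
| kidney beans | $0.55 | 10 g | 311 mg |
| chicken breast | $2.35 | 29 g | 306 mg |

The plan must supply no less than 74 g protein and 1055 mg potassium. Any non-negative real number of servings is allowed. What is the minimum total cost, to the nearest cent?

$4.07

Check every corner: each single food scaled to meet both minima, and each pair solved so both constraints bind.
kidney beans only: max(74/10, 1055/311) = 7.4 servings → $4.07.
chicken breast only: max(74/29, 1055/306) = 3.448 servings → $8.10.
kidney beans + chicken breast with both tight: 1.334 servings and 2.092 servings → $5.65.
So the least-cost plan costs $4.07.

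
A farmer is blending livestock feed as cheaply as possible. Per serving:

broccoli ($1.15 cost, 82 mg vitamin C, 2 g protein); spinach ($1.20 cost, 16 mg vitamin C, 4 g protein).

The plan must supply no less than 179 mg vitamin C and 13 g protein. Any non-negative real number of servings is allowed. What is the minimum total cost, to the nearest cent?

Minimising a linear cost over {vitamin C ≥ 179, protein ≥ 13, servings ≥ 0} — the optimum is at a vertex, using one or two foods.
broccoli only: max(179/82, 13/2) = 6.5 servings → $7.47.
spinach only: max(179/16, 13/4) = 11.19 servings → $13.43.
broccoli + spinach with both tight: 1.716 servings and 2.392 servings → $4.84.
Cheapest feasible corner: $4.84.

$4.84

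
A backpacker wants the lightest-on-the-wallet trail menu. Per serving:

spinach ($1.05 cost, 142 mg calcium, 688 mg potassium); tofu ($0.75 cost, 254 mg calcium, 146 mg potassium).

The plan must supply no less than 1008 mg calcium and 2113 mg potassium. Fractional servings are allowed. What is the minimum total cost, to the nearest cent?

Two binding constraints pin down two serving amounts, so the optimal mix uses at most two foods. The candidates are each food alone (scaled to the tighter of calcium/potassium) and each pair with both constraints tight.
spinach only: max(1008/142, 2113/688) = 7.099 servings → $7.45.
tofu only: max(1008/254, 2113/146) = 14.47 servings → $10.85.
spinach + tofu with both tight: 2.529 servings and 2.555 servings → $4.57.
The minimum over all feasible corners is $4.57.

$4.57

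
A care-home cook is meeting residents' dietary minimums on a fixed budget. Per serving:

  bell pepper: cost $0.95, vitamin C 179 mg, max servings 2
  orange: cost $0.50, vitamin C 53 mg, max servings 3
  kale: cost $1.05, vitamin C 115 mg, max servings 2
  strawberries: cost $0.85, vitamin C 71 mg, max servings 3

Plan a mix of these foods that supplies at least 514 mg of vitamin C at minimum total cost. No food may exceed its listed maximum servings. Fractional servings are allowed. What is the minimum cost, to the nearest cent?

$3.32

Cost per mg of vitamin C: bell pepper $0.0053, kale $0.0091, orange $0.0094, strawberries $0.0120.
Take 2 servings of bell pepper: +358.0 mg vitamin C for $1.90 (total $1.90, still need 156.0 mg).
Take 1.357 servings of kale: +156.0 mg vitamin C for $1.42 (total $3.32, still need 0.0 mg).
Filling from the cheapest source first is optimal under one linear minimum: $3.32.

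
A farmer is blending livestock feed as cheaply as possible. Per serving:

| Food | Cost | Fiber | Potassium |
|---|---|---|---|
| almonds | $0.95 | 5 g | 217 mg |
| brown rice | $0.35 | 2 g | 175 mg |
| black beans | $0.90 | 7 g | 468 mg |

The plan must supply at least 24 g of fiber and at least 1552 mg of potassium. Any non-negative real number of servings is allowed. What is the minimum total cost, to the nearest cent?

This is a tiny linear program; its minimum lies at a vertex of the feasible set. List the vertices and price them.
almonds only: max(24/5, 1552/217) = 7.152 servings → $6.79.
brown rice only: max(24/2, 1552/175) = 12 servings → $4.20.
black beans only: max(24/7, 1552/468) = 3.429 servings → $3.09.
almonds + brown rice with both tight: 2.485 servings and 5.787 servings → $4.39.
almonds + black beans with both tight: 0.4482 servings and 3.108 servings → $3.22.
brown rice + black beans: the both-tight solution has a negative serving — not a feasible corner.
Cheapest feasible corner: $3.09.

$3.09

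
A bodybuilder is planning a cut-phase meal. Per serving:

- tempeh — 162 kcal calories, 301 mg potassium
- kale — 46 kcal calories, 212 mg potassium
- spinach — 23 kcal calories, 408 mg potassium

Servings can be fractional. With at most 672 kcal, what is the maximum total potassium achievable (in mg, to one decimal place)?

11920.7 mg

Potassium per kcal: spinach 17.74, kale 4.609, tempeh 1.858.
With no serving limits, spend the whole calories allowance on spinach: 672 kcal / 23 kcal × 408 mg = 11920.7 mg.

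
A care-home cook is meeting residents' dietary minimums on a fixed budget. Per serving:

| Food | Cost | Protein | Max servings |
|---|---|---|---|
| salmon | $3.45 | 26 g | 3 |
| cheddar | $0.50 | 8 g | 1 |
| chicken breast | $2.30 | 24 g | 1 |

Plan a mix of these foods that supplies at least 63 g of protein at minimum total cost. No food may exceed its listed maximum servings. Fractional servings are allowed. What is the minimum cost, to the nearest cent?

$6.91

Cost per g of protein: cheddar $0.0625, chicken breast $0.0958, salmon $0.1327.
Take 1 serving of cheddar: +8.0 g protein for $0.50 (total $0.50, still need 55.0 g).
Take 1 serving of chicken breast: +24.0 g protein for $2.30 (total $2.80, still need 31.0 g).
Take 1.192 servings of salmon: +31.0 g protein for $4.11 (total $6.91, still need 0.0 g).
Filling from the cheapest source first is optimal under one linear minimum: $6.91.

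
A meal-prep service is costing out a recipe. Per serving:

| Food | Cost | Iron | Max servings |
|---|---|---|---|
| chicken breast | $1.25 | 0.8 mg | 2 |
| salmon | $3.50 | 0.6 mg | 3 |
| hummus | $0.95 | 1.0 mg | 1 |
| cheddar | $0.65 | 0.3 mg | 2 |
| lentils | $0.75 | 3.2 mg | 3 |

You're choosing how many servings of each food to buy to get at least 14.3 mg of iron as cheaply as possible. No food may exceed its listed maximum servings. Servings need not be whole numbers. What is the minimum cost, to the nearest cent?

$15.75

Cost per mg of iron: lentils $0.2344, hummus $0.9500, chicken breast $1.5625, cheddar $2.1667, salmon $5.8333.
Take 3 servings of lentils: +9.6 mg iron for $2.25 (total $2.25, still need 4.7 mg).
Take 1 serving of hummus: +1.0 mg iron for $0.95 (total $3.20, still need 3.7 mg).
Take 2 servings of chicken breast: +1.6 mg iron for $2.50 (total $5.70, still need 2.1 mg).
Take 2 servings of cheddar: +0.6 mg iron for $1.30 (total $7.00, still need 1.5 mg).
Take 2.5 servings of salmon: +1.5 mg iron for $8.75 (total $15.75, still need 0.0 mg).
Greedy by cheapest-per-mg is optimal for a single linear constraint, so the minimum cost is $15.75.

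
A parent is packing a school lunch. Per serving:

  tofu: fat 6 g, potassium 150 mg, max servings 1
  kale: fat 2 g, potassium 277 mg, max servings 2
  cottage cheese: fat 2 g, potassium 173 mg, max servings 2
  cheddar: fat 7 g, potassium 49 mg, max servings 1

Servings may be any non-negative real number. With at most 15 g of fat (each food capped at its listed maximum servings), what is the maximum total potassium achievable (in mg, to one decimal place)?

1057.0 mg

Potassium per g fat: kale 138.5, cottage cheese 86.5, tofu 25, cheddar 7.
Take 2 servings of kale: uses 4 g fat, +554.0 mg potassium (running total 554.0 mg).
Take 2 servings of cottage cheese: uses 4 g fat, +346.0 mg potassium (running total 900.0 mg).
Take 1 serving of tofu: uses 6 g fat, +150.0 mg potassium (running total 1050.0 mg).
Take 0.1429 servings of cheddar: uses 1 g fat, +7.0 mg potassium (running total 1057.0 mg).
Filling greedily by potassium-per-g fat is optimal for one linear limit, giving 1057.0 mg.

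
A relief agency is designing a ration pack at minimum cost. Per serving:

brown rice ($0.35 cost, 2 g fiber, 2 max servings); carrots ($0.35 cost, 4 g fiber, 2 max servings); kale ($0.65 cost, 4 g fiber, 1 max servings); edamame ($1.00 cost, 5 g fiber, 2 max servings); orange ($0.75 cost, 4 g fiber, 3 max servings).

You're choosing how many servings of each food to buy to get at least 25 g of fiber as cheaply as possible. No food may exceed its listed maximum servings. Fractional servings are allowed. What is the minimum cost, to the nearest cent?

$3.74

Cost per g of fiber: carrots $0.0875, kale $0.1625, brown rice $0.1750, orange $0.1875, edamame $0.2000.
Take 2 servings of carrots: +8.0 g fiber for $0.70 (total $0.70, still need 17.0 g).
Take 1 serving of kale: +4.0 g fiber for $0.65 (total $1.35, still need 13.0 g).
Take 2 servings of brown rice: +4.0 g fiber for $0.70 (total $2.05, still need 9.0 g).
Take 2.25 servings of orange: +9.0 g fiber for $1.69 (total $3.74, still need 0.0 g).
Filling from the cheapest source first is optimal under one linear minimum: $3.74.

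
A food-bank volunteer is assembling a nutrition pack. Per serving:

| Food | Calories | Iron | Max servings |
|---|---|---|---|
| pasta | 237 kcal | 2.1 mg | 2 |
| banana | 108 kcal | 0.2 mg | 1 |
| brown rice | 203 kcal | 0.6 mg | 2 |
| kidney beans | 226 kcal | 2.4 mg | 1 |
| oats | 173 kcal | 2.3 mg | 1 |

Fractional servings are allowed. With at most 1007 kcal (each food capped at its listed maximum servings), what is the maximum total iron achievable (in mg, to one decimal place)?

9.3 mg

Iron per kcal: oats 0.01329, kidney beans 0.01062, pasta 0.008861, brown rice 0.002956, banana 0.001852.
Take 1 serving of oats: uses 173 kcal, +2.3 mg iron (running total 2.3 mg).
Take 1 serving of kidney beans: uses 226 kcal, +2.4 mg iron (running total 4.7 mg).
Take 2 servings of pasta: uses 474 kcal, +4.2 mg iron (running total 8.9 mg).
Take 0.6601 servings of brown rice: uses 134 kcal, +0.4 mg iron (running total 9.3 mg).
Filling greedily by iron-per-kcal is optimal for one linear limit, giving 9.3 mg.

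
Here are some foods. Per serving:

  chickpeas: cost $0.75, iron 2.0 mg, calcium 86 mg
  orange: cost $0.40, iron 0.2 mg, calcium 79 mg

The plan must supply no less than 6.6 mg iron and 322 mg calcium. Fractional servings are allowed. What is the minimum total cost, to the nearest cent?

A basic optimal solution has at most two foods positive. Try each food alone and each pair with both targets met exactly.
chickpeas only: max(6.6/2.0, 322/86) = 3.744 servings → $2.81.
orange only: max(6.6/0.2, 322/79) = 33 servings → $13.20.
chickpeas + orange with both tight: 3.246 servings and 0.5426 servings → $2.65.
Cheapest feasible corner: $2.65.

$2.65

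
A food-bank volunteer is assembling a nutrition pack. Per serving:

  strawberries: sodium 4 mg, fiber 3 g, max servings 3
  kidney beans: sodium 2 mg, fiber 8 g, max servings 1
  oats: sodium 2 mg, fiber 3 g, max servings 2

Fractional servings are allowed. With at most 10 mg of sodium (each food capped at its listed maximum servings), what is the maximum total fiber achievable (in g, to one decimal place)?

17.0 g

Fiber per mg sodium: kidney beans 4, oats 1.5, strawberries 0.75.
Take 1 serving of kidney beans: uses 2 mg sodium, +8.0 g fiber (running total 8.0 g).
Take 2 servings of oats: uses 4 mg sodium, +6.0 g fiber (running total 14.0 g).
Take 1 serving of strawberries: uses 4 mg sodium, +3.0 g fiber (running total 17.0 g).
Filling greedily by fiber-per-mg sodium is optimal for one linear limit, giving 17.0 g.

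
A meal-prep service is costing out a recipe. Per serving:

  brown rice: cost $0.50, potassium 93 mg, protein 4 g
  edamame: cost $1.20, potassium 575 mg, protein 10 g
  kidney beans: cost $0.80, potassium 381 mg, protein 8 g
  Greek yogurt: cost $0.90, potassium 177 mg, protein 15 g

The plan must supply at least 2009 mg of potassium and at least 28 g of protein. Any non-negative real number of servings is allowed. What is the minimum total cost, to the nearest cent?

An LP optimum is at a vertex; with two nutrient constraints at most two foods are used. Check each candidate.
brown rice only: max(2009/93, 28/4) = 21.6 servings → $10.80.
edamame only: max(2009/575, 28/10) = 3.494 servings → $4.19.
kidney beans only: max(2009/381, 28/8) = 5.273 servings → $4.22.
Greek yogurt only: max(2009/177, 28/15) = 11.35 servings → $10.22.
brown rice + edamame: intersection lies outside the first quadrant.
brown rice + kidney beans: the both-tight solution has a negative serving — not a feasible corner.
brown rice + Greek yogurt with both targets exact would need a negative amount; discard.
edamame + kidney beans: intersection lies outside the first quadrant.
edamame + Greek yogurt with both targets exact would need a negative amount; discard.
kidney beans + Greek yogurt with both targets exact would need a negative amount; discard.
So the least-cost plan costs $4.19.

$4.19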